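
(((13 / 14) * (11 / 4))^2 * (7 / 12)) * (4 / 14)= 20449 / 18816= 1.09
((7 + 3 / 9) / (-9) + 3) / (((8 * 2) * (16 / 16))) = 59 / 432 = 0.14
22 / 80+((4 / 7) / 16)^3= 0.28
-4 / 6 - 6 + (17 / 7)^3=7879 / 1029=7.66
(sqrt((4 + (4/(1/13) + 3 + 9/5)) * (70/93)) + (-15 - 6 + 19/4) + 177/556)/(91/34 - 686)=75293/3229387 - 136 * sqrt(24738)/2160669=0.01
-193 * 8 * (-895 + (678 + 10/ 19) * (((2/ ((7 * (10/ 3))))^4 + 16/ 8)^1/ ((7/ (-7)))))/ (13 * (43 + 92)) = 33047409236696/ 16679446875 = 1981.33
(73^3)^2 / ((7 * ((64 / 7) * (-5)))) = -151334226289 / 320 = -472919457.15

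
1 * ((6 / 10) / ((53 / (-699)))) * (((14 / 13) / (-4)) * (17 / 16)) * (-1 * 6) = -13.58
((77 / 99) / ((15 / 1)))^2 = 49 / 18225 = 0.00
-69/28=-2.46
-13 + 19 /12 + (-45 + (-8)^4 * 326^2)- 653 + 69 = 5223670267 /12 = 435305855.58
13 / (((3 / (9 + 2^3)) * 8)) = 221 / 24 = 9.21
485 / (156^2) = 485 / 24336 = 0.02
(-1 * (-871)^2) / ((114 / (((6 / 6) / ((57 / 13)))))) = -9862333 / 6498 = -1517.75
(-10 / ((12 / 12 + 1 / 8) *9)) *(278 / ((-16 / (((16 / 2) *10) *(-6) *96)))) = -7116800 / 9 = -790755.56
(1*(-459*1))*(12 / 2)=-2754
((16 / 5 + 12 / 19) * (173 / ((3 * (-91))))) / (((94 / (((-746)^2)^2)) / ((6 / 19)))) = -214319360313152 / 84835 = -2526308249.11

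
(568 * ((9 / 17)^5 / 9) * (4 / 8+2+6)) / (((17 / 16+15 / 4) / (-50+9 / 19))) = -28054206144 / 122191223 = -229.59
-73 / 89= -0.82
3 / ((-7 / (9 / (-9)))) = 3 / 7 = 0.43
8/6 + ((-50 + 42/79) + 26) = -5246/237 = -22.14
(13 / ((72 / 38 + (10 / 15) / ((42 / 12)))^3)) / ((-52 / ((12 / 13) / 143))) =-190563597 / 1070654554112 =-0.00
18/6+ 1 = 4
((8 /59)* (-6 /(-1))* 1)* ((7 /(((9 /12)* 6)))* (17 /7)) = 544 /177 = 3.07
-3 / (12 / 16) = -4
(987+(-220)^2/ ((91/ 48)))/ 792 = 268113/ 8008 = 33.48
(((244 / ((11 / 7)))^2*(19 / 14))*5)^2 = 391870530318400 / 14641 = 26765284496.85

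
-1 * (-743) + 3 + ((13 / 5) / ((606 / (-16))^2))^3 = 72161343698318959618 / 96731023723516125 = 746.00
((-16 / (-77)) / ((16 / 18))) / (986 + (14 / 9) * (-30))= 27 / 108493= 0.00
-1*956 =-956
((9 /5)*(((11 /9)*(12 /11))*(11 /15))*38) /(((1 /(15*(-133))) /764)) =-509685792 /5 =-101937158.40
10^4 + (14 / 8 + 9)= 40043 / 4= 10010.75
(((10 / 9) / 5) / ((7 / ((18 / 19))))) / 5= 4 / 665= 0.01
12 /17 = 0.71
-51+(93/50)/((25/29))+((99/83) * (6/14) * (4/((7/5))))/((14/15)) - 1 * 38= -3034707857/35586250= -85.28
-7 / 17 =-0.41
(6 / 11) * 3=18 / 11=1.64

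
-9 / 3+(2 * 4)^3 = 509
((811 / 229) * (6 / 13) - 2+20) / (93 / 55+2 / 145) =93230940 / 8094463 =11.52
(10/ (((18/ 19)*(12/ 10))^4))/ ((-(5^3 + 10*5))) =-0.03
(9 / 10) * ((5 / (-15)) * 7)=-21 / 10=-2.10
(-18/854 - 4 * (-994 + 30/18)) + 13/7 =726724/183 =3971.17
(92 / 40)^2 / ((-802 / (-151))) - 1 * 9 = -641921 / 80200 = -8.00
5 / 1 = 5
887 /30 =29.57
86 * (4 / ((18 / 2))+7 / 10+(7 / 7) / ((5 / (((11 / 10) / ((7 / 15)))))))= 43774 / 315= 138.97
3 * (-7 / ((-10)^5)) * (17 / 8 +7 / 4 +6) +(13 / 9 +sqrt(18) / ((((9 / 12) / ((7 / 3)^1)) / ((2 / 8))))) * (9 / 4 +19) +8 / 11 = 2488764241 / 79200000 +595 * sqrt(2) / 12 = 101.55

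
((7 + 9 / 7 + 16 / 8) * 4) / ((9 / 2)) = 64 / 7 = 9.14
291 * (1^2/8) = 291/8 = 36.38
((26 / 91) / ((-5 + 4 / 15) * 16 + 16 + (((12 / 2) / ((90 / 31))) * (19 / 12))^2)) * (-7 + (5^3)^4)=-15820312046400 / 11119073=-1422808.54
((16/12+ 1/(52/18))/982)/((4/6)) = 0.00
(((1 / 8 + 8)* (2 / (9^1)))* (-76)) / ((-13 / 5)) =475 / 9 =52.78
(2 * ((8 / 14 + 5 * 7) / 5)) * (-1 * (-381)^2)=-72290178 / 35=-2065433.66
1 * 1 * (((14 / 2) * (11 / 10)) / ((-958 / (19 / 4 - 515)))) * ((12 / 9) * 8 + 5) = 7386379 / 114960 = 64.25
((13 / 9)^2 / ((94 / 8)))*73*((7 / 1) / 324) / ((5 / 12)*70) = 0.01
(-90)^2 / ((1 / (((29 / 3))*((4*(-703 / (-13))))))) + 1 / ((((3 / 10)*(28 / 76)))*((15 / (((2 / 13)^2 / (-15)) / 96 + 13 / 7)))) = 227212151451347 / 13415220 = 16936893.43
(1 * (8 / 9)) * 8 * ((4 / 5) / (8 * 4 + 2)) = 128 / 765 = 0.17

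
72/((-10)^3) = -0.07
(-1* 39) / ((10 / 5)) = -39 / 2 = -19.50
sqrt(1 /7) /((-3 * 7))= -sqrt(7) /147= -0.02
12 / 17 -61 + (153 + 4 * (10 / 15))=4864 / 51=95.37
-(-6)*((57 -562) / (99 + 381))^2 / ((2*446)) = 10201 / 1370112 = 0.01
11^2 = 121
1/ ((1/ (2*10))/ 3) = 60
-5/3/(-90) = 1/54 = 0.02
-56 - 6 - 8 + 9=-61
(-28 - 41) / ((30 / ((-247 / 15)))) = 5681 / 150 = 37.87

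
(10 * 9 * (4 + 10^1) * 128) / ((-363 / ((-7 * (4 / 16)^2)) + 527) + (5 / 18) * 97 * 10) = 635040 / 6403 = 99.18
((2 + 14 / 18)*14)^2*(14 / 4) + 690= 484640 / 81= 5983.21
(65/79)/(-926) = -65/73154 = -0.00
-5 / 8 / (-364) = 5 / 2912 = 0.00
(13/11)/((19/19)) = 13/11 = 1.18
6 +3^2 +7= 22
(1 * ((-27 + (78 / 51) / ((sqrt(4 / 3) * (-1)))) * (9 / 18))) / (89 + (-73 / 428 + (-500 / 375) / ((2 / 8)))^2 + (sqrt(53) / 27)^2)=-1802805336 / 15940211465 - 868017384 * sqrt(3) / 270983594905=-0.12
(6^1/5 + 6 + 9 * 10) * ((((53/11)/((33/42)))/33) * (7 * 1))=841428/6655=126.44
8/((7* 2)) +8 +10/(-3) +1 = 131/21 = 6.24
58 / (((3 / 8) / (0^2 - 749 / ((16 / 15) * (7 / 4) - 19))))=1737680 / 257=6761.40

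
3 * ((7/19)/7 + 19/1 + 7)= 1485/19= 78.16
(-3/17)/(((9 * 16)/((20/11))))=-5/2244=-0.00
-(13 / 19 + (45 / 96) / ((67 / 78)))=-25051 / 20368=-1.23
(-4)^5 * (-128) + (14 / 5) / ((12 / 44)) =1966234 / 15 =131082.27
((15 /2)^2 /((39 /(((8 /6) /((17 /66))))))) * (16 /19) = 6.29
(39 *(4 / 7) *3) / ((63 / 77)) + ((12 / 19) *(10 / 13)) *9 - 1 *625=-931781 / 1729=-538.91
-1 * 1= -1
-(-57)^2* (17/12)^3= -9237.46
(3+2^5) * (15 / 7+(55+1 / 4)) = 2008.75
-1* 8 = -8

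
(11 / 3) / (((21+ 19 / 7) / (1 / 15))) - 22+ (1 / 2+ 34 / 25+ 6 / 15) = -19.73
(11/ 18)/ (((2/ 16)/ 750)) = 11000/ 3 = 3666.67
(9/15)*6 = 18/5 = 3.60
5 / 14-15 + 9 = -79 / 14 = -5.64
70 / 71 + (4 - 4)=70 / 71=0.99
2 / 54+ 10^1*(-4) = -1079 / 27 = -39.96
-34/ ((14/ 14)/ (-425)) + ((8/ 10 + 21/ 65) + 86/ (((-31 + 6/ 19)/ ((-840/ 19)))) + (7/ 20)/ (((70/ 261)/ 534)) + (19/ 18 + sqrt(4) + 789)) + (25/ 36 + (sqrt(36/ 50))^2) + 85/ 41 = 249639121503/ 15536950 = 16067.45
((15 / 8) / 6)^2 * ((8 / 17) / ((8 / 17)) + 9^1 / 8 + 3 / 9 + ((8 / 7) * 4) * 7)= 20675 / 6144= 3.37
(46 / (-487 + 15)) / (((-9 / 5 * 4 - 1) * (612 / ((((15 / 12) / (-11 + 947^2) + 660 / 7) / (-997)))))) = -38895410975 / 21178590958965888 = -0.00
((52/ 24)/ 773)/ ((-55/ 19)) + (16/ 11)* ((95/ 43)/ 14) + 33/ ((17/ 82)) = 208070686441/ 1305295530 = 159.41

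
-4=-4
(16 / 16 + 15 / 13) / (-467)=-0.00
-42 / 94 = -21 / 47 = -0.45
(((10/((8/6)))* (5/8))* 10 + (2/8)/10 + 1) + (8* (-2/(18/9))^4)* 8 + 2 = 1139/10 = 113.90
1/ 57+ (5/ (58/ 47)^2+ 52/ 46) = 19542815/ 4410204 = 4.43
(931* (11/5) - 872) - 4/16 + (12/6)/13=1176.10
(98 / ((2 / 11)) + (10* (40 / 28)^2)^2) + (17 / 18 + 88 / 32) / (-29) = 2394761783 / 2506644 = 955.37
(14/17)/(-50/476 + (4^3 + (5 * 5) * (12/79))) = 15484/1272753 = 0.01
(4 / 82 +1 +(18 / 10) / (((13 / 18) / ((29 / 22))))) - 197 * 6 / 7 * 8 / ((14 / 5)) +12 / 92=-15791652637 / 33038005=-477.98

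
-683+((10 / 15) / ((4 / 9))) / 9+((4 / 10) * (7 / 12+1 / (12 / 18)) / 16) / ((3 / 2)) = -98323 / 144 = -682.80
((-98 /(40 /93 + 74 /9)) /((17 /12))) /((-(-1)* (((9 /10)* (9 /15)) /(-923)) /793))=3131874200 /289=10836934.95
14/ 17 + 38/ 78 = 869/ 663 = 1.31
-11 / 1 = -11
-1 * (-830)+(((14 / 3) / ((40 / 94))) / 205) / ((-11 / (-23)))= 56157067 / 67650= 830.11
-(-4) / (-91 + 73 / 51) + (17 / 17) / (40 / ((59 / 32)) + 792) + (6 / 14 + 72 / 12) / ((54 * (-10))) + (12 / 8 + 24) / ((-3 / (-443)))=2167630666927 / 575663928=3765.44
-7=-7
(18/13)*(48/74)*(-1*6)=-2592/481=-5.39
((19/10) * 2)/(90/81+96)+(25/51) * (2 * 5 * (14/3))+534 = 19597837/35190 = 556.91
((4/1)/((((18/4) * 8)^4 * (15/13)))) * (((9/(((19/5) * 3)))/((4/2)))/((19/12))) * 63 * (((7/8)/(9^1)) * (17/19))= 10829/3840162048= 0.00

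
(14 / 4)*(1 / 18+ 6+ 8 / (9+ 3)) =847 / 36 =23.53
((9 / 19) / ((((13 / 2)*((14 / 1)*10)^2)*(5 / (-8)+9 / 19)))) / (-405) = 1 / 16482375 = 0.00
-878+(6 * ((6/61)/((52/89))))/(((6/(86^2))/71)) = 69406732/793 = 87524.25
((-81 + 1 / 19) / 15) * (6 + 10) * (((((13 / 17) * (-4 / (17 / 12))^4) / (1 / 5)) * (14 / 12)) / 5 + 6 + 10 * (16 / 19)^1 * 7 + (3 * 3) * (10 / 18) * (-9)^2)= -349620908639776 / 7688525655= -45473.08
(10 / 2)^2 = 25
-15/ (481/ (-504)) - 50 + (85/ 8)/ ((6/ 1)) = -750635/ 23088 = -32.51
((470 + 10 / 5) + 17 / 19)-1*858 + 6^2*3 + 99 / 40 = -208719 / 760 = -274.63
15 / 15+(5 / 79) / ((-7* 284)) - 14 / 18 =0.22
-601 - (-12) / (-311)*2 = -186935 / 311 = -601.08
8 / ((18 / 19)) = 76 / 9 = 8.44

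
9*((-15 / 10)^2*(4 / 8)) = 81 / 8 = 10.12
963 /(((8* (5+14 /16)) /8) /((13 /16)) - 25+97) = 12519 /1030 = 12.15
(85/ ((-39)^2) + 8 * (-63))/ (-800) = 766499/ 1216800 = 0.63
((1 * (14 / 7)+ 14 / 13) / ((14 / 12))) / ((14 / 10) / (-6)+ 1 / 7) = -7200 / 247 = -29.15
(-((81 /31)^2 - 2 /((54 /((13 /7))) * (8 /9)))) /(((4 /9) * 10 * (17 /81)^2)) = -4289929533 /124422592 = -34.48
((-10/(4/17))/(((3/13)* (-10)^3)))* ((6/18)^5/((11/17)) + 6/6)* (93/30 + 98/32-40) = -160928443/25660800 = -6.27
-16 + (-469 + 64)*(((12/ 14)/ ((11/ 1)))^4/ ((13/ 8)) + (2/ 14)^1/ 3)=-16129401133/ 456989533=-35.29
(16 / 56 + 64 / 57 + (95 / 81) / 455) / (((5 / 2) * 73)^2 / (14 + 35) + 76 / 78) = 0.00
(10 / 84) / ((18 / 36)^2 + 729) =0.00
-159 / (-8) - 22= -17 / 8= -2.12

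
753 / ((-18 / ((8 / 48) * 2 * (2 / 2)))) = -13.94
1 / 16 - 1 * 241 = -3855 / 16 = -240.94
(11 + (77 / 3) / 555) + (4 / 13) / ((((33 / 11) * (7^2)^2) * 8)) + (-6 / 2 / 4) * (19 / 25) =10888941517 / 1039392900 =10.48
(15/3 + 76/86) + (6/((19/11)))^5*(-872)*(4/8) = -23478104681801/106472257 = -220509.13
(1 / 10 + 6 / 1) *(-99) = -6039 / 10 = -603.90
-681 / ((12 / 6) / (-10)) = 3405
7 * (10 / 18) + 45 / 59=2470 / 531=4.65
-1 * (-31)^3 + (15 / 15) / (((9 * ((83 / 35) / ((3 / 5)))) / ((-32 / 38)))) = 140941109 / 4731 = 29790.98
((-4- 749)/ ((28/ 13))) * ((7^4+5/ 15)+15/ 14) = -329239963/ 392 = -839897.86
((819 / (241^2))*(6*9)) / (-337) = -44226 / 19573297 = -0.00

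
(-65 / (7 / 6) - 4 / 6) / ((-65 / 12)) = 4736 / 455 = 10.41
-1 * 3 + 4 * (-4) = -19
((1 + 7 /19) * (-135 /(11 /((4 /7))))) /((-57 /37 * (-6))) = -28860 /27797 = -1.04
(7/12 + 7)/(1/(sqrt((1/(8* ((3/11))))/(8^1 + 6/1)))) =13* sqrt(231)/144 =1.37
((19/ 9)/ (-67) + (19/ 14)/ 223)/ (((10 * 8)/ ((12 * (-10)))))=47861/ 1255044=0.04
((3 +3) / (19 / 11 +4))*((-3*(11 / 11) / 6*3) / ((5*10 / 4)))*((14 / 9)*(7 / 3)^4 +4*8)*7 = -1252724 / 18225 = -68.74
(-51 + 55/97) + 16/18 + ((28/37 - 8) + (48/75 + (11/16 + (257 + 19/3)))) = 2685808631/12920400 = 207.87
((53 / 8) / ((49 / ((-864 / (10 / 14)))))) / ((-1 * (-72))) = -2.27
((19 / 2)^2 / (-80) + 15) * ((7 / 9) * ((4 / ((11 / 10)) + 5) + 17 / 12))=41233871 / 380160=108.46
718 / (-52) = -359 / 26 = -13.81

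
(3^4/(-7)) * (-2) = 162/7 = 23.14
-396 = -396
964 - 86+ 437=1315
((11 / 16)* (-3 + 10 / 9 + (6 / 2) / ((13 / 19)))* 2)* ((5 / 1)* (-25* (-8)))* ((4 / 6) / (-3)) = -803000 / 1053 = -762.58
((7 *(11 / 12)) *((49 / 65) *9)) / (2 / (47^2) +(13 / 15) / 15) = 1125165195 / 1516684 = 741.86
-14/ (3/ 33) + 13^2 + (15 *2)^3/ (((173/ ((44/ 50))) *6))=6555/ 173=37.89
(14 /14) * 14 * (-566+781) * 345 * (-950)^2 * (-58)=-54357665250000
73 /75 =0.97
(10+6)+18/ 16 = 137/ 8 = 17.12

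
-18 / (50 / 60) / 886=-54 / 2215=-0.02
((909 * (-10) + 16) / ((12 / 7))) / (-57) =92.86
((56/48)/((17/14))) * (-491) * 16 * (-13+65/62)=47540584/527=90209.84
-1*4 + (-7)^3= -347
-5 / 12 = -0.42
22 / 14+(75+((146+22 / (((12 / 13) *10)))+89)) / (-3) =-129221 / 1260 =-102.56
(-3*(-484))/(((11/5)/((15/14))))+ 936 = 11502/7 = 1643.14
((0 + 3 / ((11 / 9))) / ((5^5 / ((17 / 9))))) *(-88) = -408 / 3125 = -0.13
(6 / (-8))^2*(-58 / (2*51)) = -0.32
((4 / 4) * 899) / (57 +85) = 6.33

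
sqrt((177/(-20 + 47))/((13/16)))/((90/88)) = 176 *sqrt(767)/1755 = 2.78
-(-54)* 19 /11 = 1026 /11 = 93.27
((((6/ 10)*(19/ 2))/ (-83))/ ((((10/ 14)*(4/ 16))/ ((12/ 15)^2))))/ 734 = -0.00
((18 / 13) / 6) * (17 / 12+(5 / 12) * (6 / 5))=23 / 52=0.44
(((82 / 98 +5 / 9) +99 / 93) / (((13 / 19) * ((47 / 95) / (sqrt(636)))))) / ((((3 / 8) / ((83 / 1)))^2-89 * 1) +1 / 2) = -2.07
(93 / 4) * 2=93 / 2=46.50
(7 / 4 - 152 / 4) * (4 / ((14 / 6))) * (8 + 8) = -6960 / 7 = -994.29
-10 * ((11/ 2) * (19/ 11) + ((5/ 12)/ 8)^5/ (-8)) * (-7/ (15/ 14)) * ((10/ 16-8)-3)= -2520251765756417/ 391378894848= -6439.42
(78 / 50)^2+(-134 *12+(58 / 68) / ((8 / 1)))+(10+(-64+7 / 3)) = -845134489 / 510000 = -1657.13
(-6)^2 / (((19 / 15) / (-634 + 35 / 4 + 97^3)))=492505785 / 19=25921357.11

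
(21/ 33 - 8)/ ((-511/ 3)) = 243/ 5621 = 0.04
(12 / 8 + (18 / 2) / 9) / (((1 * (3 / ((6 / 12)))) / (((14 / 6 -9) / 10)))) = -5 / 18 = -0.28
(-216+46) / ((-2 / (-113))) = -9605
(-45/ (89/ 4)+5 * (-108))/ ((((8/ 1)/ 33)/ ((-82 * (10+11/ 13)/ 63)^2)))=-328406816760/ 737009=-445594.04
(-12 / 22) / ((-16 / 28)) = 21 / 22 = 0.95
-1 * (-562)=562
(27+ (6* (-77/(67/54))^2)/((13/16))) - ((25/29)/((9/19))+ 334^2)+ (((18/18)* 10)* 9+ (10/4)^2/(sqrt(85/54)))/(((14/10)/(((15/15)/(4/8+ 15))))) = -274611374798308/3305165409+ 75* sqrt(510)/7378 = -83085.29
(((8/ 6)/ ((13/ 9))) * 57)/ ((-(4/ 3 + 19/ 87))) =-2204/ 65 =-33.91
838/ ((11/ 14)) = 11732/ 11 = 1066.55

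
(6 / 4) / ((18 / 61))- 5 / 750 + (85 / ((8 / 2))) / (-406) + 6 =11.02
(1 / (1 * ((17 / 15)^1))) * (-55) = -825 / 17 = -48.53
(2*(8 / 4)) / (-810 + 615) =-4 / 195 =-0.02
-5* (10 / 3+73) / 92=-1145 / 276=-4.15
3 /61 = 0.05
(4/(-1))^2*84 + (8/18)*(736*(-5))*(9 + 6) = -69568/3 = -23189.33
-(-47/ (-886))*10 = -235/ 443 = -0.53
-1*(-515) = 515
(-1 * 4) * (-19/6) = 38/3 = 12.67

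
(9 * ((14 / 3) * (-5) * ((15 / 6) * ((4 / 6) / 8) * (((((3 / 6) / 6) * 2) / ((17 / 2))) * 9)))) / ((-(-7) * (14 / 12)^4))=-24300 / 40817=-0.60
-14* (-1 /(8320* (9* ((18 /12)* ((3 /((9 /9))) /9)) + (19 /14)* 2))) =49 /210080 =0.00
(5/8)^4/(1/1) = 625/4096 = 0.15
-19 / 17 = -1.12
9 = 9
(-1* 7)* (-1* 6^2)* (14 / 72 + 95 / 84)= 334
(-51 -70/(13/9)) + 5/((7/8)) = -8531/91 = -93.75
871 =871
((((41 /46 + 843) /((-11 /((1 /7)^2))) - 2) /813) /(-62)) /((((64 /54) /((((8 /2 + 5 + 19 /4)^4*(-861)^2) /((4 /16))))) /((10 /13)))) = 50068832301365625 /10288738304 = 4866372.42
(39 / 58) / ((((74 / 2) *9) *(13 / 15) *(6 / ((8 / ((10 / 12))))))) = 4 / 1073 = 0.00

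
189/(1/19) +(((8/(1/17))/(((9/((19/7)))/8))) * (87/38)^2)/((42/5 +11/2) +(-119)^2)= 3591.12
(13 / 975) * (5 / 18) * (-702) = -13 / 5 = -2.60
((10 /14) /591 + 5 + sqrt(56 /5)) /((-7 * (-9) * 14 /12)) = 4 * sqrt(70) /735 + 41380 /608139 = 0.11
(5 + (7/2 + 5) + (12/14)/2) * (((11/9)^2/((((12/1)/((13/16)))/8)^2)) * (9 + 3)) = 73.26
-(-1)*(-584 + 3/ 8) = -4669/ 8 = -583.62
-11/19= -0.58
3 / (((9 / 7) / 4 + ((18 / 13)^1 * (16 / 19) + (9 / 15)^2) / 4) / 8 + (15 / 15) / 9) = 1167075 / 77407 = 15.08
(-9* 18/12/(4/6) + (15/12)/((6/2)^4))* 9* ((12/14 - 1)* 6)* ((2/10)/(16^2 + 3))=3278/27195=0.12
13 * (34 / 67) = 442 / 67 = 6.60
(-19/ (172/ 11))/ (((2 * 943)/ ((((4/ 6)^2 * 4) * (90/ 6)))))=-0.02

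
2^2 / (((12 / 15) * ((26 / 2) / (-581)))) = -223.46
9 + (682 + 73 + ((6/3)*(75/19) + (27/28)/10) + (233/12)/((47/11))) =582494803/750120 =776.54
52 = 52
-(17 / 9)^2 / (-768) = 289 / 62208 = 0.00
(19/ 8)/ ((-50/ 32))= -38/ 25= -1.52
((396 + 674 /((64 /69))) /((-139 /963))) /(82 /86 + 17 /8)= -495872775 /196268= -2526.51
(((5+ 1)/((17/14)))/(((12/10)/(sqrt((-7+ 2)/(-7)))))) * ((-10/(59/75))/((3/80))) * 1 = -200000 * sqrt(35)/1003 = -1179.68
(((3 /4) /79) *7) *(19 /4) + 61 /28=22069 /8848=2.49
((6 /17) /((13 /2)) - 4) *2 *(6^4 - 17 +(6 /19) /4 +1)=-42416696 /4199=-10101.62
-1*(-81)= 81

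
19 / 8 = 2.38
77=77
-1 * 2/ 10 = -1/ 5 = -0.20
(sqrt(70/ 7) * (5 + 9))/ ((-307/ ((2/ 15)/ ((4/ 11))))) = -77 * sqrt(10)/ 4605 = -0.05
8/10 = 4/5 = 0.80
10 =10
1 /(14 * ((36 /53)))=53 /504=0.11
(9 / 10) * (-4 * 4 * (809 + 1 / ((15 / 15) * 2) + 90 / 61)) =-3561804 / 305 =-11678.05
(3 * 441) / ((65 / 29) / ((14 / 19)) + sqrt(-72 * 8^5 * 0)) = 537138 / 1235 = 434.93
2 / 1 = 2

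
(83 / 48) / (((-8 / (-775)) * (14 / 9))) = 192975 / 1792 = 107.69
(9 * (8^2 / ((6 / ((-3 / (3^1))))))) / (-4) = 24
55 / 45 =1.22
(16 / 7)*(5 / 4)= 20 / 7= 2.86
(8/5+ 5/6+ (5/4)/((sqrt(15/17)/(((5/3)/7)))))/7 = 5* sqrt(255)/1764+ 73/210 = 0.39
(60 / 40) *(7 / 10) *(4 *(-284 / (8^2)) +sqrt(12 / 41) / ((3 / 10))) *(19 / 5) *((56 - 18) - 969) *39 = 1028597661 / 400 - 4829097 *sqrt(123) / 205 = 2310239.14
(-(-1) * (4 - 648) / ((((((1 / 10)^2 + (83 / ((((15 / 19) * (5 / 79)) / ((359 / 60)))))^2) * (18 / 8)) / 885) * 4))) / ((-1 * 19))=0.00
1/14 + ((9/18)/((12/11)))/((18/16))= 181/378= 0.48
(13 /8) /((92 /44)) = 143 /184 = 0.78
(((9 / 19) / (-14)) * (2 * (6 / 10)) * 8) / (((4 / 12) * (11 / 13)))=-8424 / 7315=-1.15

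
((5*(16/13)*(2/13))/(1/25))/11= 4000/1859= 2.15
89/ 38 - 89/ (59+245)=623/ 304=2.05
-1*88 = -88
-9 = -9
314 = 314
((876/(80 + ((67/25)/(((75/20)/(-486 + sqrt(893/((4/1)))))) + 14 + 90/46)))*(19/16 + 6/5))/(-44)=0.20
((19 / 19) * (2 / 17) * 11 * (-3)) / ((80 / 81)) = -2673 / 680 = -3.93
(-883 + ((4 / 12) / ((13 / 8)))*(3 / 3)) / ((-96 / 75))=860725 / 1248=689.68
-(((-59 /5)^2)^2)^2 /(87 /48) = -207385335.32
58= 58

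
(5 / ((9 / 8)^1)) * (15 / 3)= 22.22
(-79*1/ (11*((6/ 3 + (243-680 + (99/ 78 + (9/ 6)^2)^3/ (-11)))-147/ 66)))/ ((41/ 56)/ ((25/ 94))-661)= -7775622400/ 314423506778499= -0.00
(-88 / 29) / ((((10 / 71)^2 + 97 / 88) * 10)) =-19518752 / 72177665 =-0.27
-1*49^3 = -117649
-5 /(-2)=5 /2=2.50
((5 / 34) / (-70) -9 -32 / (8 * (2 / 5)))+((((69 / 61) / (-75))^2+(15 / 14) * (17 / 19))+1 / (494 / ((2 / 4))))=-2466626779081 / 136714191250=-18.04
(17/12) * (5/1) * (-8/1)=-170/3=-56.67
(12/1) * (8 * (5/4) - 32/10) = 408/5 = 81.60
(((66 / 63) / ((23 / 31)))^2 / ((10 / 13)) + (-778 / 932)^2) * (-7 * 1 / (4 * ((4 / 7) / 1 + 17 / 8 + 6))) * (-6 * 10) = 1666073323162 / 41958285141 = 39.71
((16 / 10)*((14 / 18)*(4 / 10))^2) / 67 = 1568 / 678375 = 0.00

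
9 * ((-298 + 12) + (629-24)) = 2871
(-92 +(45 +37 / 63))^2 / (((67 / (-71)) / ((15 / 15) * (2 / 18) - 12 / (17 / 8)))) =4320654448 / 341901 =12637.15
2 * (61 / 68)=61 / 34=1.79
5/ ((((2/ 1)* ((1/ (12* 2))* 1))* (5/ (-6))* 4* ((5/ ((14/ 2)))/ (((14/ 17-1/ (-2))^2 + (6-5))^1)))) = -200403/ 2890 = -69.34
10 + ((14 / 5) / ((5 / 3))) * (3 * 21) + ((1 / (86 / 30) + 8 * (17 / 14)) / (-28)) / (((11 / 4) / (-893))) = 134743017 / 579425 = 232.55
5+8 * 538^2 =2315557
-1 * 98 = -98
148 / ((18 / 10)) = 740 / 9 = 82.22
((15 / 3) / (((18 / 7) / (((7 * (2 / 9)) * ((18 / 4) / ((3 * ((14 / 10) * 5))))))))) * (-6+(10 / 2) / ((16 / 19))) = -35 / 864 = -0.04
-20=-20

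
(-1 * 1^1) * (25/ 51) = -25/ 51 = -0.49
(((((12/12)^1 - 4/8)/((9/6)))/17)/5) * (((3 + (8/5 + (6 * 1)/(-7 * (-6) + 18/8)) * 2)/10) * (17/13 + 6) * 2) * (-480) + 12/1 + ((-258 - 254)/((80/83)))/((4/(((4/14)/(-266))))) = -343569196/60696545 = -5.66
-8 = -8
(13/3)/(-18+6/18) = -13/53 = -0.25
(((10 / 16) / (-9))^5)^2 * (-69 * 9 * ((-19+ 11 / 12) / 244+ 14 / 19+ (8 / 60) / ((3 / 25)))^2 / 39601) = -19685625027412109375 / 152953425968237964966495667617792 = -0.00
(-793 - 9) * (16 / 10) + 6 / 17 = -109042 / 85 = -1282.85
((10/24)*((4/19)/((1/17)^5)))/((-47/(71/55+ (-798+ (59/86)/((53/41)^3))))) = 265423098067721287/125768014306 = 2110418.13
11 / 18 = 0.61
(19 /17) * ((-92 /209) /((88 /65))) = -1495 /4114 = -0.36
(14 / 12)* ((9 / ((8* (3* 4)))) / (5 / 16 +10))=7 / 660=0.01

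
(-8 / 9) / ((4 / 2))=-4 / 9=-0.44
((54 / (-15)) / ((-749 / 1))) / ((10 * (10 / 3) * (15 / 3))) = 27 / 936250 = 0.00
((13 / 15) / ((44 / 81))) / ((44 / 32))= 702 / 605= 1.16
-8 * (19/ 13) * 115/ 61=-17480/ 793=-22.04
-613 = -613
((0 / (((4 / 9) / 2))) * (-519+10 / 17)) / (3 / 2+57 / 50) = 0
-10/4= -5/2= -2.50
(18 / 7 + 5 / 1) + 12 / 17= 985 / 119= 8.28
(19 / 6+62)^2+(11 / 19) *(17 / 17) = 4247.27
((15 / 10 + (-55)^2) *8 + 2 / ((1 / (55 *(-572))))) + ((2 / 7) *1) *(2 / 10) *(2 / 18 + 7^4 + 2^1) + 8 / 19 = -230842996 / 5985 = -38570.26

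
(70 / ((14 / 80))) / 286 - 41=-39.60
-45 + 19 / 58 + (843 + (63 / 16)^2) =6041885 / 7424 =813.83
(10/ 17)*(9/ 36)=5/ 34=0.15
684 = 684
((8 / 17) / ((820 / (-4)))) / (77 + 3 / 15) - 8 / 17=-3724 / 7913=-0.47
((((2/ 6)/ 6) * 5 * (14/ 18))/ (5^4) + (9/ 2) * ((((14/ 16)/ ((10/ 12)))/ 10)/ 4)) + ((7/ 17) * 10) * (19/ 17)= 884026241/ 187272000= 4.72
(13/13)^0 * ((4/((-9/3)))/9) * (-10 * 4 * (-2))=-320/27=-11.85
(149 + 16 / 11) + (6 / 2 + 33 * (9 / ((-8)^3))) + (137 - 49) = 1356605 / 5632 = 240.87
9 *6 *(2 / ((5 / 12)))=1296 / 5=259.20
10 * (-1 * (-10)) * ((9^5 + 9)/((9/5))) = 3281000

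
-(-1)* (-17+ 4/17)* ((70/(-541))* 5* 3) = 299250/9197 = 32.54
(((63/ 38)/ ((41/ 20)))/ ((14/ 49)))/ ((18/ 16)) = 1960/ 779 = 2.52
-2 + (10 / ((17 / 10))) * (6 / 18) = -0.04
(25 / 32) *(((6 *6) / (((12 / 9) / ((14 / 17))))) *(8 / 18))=7.72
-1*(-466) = 466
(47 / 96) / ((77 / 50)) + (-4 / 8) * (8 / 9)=-1403 / 11088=-0.13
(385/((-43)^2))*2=770/1849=0.42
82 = 82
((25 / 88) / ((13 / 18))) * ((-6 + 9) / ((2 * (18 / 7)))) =525 / 2288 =0.23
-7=-7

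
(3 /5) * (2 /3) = 2 /5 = 0.40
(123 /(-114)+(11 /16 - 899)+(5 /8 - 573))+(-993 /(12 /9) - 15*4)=-692061 /304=-2276.52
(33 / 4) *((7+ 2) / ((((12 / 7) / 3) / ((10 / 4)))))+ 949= 40763 / 32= 1273.84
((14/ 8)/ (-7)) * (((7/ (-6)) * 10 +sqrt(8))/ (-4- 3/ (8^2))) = -80/ 111 +32 * sqrt(2)/ 259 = -0.55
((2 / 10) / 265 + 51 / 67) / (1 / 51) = 3449742 / 88775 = 38.86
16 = 16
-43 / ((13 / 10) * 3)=-430 / 39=-11.03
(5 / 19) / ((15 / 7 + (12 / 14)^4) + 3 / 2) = 0.06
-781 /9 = -86.78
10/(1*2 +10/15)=15/4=3.75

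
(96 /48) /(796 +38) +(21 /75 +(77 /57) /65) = 0.30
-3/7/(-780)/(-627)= -1/1141140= -0.00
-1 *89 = -89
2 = 2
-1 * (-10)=10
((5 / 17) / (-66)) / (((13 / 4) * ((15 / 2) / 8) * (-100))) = 8 / 546975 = 0.00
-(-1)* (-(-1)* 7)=7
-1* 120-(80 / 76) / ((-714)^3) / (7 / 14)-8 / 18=-104122604287 / 864486567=-120.44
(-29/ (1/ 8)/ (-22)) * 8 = 928/ 11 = 84.36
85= 85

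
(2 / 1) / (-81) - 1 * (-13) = 1051 / 81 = 12.98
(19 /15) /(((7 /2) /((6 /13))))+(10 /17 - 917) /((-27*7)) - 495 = -3790028 /7735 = -489.98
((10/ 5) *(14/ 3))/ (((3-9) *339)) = -14/ 3051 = -0.00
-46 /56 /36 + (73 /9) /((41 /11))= 88993 /41328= 2.15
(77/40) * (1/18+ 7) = 9779/720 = 13.58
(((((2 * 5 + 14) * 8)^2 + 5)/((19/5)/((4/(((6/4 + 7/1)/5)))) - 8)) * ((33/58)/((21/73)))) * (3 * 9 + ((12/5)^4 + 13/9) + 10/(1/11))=-16331815043896/8332425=-1960031.45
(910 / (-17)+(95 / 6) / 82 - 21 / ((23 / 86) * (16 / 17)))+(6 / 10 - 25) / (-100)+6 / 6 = -6517643683 / 48093000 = -135.52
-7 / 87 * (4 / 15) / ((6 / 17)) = -238 / 3915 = -0.06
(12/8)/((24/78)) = 39/8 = 4.88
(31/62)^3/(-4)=-1/32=-0.03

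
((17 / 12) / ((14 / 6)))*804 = 3417 / 7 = 488.14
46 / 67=0.69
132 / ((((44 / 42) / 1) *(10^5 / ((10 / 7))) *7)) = 9 / 35000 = 0.00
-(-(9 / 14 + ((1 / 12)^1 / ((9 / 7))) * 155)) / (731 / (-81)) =-24243 / 20468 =-1.18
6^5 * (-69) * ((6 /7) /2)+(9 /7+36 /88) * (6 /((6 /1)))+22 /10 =-177056521 /770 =-229943.53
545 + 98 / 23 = 12633 / 23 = 549.26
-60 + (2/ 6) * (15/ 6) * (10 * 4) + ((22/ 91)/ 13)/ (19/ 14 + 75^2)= -1064956748/ 39935883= -26.67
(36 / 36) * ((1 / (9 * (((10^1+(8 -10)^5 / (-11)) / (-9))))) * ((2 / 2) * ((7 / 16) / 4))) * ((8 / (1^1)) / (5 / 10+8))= -77 / 9656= -0.01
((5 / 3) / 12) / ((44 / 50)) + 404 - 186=172781 / 792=218.16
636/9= 212/3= 70.67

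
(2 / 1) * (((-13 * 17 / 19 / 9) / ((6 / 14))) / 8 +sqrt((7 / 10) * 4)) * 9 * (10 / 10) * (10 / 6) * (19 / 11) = -7735 / 396 +114 * sqrt(70) / 11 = 67.18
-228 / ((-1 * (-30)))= -38 / 5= -7.60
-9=-9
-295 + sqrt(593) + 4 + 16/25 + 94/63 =-454967/1575 + sqrt(593) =-264.52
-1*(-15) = 15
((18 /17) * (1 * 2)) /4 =9 /17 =0.53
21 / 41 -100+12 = -3587 / 41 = -87.49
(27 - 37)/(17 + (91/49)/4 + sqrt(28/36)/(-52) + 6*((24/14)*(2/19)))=-39920500620/74040460573 - 13797420*sqrt(7)/74040460573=-0.54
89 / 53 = 1.68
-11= -11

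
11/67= 0.16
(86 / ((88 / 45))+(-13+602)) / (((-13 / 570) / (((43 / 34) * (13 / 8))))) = -341314005 / 5984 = -57037.77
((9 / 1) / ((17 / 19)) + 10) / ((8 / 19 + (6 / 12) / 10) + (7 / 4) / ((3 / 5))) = 194370 / 32827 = 5.92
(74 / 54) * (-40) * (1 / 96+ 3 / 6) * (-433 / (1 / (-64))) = -62802320 / 81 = -775337.28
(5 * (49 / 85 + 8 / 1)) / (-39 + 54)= 243 / 85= 2.86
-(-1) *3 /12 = 1 /4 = 0.25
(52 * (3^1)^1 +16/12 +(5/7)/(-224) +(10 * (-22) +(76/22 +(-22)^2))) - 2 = 21876571/51744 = 422.78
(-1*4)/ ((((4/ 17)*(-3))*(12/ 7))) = 119/ 36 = 3.31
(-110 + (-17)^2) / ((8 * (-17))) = -179 / 136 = -1.32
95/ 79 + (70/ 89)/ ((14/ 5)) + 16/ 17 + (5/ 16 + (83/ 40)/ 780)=10217256191/ 3729242400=2.74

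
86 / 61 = 1.41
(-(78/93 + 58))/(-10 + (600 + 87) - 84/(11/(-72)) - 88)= -20064/388337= -0.05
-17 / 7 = -2.43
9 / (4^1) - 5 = -2.75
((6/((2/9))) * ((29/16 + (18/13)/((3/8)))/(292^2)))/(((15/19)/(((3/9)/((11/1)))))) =13053/195084032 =0.00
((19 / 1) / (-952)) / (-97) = 19 / 92344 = 0.00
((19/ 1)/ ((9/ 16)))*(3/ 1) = 304/ 3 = 101.33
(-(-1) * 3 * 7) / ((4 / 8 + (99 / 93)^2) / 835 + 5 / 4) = 67404540 / 4018453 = 16.77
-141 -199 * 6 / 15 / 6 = -2314 / 15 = -154.27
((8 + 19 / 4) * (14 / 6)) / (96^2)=119 / 36864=0.00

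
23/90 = 0.26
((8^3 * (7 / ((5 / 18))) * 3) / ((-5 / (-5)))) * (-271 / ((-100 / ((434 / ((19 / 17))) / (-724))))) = -24185202048 / 429875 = -56261.01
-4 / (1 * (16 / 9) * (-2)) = 9 / 8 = 1.12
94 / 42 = 47 / 21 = 2.24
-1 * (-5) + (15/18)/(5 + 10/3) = 51/10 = 5.10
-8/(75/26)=-2.77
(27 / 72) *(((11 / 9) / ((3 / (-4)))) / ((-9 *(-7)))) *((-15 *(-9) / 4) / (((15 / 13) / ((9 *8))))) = -143 / 7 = -20.43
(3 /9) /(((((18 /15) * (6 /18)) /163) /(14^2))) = 26623.33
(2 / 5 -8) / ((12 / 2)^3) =-19 / 540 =-0.04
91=91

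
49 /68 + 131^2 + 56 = 1170805 /68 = 17217.72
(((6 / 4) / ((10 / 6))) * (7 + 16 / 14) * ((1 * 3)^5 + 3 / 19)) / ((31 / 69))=122958 / 31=3966.39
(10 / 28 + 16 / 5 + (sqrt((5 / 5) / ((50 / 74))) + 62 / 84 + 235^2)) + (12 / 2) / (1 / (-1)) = sqrt(37) / 5 + 5798446 / 105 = 55224.51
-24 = -24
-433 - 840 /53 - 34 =-25591 /53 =-482.85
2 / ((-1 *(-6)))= 1 / 3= 0.33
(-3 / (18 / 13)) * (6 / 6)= -13 / 6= -2.17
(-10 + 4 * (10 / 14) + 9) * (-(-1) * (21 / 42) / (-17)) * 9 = -117 / 238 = -0.49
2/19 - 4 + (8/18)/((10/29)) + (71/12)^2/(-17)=-4.67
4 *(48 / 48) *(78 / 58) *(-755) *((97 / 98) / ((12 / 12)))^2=-277048005 / 69629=-3978.92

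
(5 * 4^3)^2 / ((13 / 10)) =1024000 / 13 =78769.23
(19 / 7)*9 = 171 / 7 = 24.43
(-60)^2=3600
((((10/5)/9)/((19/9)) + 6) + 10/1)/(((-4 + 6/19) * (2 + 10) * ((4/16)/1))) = -51/35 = -1.46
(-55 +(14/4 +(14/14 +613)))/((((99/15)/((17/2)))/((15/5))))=2173.30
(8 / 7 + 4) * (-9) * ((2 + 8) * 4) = -12960 / 7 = -1851.43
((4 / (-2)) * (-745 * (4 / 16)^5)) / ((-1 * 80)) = -149 / 8192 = -0.02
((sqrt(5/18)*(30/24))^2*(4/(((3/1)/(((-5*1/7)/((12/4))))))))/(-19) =625/86184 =0.01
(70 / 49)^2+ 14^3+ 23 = 135683 / 49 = 2769.04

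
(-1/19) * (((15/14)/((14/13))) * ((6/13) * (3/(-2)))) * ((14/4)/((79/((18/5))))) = 243/42028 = 0.01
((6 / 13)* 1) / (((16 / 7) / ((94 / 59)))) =987 / 3068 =0.32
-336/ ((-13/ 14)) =4704/ 13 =361.85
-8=-8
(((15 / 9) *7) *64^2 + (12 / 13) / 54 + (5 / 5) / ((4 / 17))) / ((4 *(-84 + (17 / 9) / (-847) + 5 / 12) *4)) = -18944134979 / 530127728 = -35.74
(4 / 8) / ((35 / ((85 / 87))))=17 / 1218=0.01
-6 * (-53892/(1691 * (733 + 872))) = 107784/904685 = 0.12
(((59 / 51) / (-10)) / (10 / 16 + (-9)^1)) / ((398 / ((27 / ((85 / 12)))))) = 12744 / 96330925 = 0.00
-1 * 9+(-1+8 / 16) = -19 / 2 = -9.50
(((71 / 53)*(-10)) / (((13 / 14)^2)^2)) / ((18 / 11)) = -150014480 / 13623597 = -11.01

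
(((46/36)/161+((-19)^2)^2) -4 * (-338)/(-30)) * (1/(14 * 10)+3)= 34553087903/88200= 391758.37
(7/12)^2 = 49/144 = 0.34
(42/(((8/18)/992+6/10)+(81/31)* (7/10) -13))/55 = -93744/1297637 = -0.07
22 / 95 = 0.23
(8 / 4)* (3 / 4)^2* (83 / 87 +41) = 5475 / 116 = 47.20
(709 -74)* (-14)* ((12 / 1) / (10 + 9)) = -106680 / 19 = -5614.74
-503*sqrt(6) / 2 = -616.05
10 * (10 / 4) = 25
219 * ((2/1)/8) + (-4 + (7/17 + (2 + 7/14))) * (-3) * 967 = 218397/68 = 3211.72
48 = 48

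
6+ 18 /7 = 8.57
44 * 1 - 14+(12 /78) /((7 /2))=2734 /91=30.04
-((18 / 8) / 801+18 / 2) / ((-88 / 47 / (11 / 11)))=150635 / 31328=4.81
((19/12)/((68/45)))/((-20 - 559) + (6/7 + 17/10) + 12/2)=-9975/5430616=-0.00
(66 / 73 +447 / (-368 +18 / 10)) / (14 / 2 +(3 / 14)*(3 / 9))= -65814 / 1470293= -0.04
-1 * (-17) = 17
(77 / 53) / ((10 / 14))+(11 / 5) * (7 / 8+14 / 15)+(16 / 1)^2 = 8331991 / 31800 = 262.01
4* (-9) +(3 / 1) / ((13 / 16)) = -420 / 13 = -32.31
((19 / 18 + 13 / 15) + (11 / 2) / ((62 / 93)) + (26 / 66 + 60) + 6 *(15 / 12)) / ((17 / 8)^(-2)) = 44671019 / 126720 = 352.52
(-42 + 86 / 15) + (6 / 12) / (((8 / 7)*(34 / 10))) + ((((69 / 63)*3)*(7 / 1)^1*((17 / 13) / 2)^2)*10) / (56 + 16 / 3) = -11906221 / 344760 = -34.53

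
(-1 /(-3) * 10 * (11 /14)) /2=55 /42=1.31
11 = 11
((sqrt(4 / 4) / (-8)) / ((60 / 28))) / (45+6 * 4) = -7 / 8280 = -0.00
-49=-49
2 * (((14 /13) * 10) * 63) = 17640 /13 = 1356.92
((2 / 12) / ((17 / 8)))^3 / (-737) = -64 / 97763787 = -0.00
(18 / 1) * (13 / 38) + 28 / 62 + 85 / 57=14314 / 1767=8.10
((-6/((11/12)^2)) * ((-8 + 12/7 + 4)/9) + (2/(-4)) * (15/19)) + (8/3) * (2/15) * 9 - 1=582361/160930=3.62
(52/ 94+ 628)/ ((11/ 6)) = 342.85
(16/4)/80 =1/20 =0.05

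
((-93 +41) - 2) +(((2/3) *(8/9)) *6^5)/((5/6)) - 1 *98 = 26888/5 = 5377.60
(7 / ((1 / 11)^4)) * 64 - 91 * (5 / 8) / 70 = 104946675 / 16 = 6559167.19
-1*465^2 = -216225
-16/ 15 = -1.07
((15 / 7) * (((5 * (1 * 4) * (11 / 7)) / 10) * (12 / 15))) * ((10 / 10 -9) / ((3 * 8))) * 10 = -17.96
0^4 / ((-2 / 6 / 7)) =0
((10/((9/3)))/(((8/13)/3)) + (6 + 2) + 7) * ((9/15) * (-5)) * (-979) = 91781.25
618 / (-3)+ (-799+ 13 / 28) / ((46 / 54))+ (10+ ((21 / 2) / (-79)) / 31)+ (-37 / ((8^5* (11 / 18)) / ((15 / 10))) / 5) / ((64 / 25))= -10309238627485715 / 9095723614208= -1133.42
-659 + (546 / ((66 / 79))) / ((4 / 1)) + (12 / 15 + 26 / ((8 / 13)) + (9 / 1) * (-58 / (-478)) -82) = -533.47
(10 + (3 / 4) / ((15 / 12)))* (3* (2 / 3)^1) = 106 / 5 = 21.20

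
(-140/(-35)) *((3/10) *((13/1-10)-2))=6/5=1.20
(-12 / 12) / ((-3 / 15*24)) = 5 / 24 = 0.21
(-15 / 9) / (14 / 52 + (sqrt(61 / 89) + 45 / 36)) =-365612 / 234303 + 2704 * sqrt(5429) / 234303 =-0.71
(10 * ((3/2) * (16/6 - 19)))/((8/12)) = -735/2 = -367.50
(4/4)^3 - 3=-2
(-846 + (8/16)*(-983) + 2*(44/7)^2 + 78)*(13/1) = -1503931/98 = -15346.23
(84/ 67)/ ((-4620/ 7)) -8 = -29487/ 3685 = -8.00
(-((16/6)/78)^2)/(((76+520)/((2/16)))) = -1/4079322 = -0.00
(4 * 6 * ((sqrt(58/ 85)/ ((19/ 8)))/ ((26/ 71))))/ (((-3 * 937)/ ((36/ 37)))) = -81792 * sqrt(4930)/ 727875655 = -0.01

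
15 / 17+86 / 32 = 971 / 272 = 3.57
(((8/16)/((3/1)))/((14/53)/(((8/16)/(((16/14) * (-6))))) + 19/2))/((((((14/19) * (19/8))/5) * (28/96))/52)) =14.44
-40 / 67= -0.60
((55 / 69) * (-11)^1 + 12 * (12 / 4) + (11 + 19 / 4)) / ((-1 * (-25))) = 11863 / 6900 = 1.72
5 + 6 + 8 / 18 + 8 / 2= 139 / 9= 15.44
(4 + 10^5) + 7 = 100011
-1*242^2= -58564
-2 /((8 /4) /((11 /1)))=-11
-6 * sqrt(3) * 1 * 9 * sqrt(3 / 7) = -162 * sqrt(7) / 7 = -61.23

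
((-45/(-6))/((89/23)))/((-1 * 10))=-69/356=-0.19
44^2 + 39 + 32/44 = 21733/11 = 1975.73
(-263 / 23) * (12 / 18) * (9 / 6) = -263 / 23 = -11.43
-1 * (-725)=725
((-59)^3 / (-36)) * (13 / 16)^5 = 76255785047 / 37748736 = 2020.09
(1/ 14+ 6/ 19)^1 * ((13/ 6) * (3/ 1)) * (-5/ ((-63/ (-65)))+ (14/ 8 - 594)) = -201582433/ 134064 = -1503.63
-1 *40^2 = -1600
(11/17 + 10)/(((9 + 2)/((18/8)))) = 1629/748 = 2.18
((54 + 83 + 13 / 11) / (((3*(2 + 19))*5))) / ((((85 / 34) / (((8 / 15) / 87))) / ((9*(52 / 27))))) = 252928 / 13565475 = 0.02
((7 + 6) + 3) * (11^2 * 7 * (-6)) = -81312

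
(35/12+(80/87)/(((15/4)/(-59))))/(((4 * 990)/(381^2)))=-194499611/459360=-423.41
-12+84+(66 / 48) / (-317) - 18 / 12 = 178777 / 2536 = 70.50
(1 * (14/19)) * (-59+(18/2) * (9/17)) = -12908/323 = -39.96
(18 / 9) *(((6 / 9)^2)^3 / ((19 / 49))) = 6272 / 13851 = 0.45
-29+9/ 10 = -28.10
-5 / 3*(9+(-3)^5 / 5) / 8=33 / 4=8.25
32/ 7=4.57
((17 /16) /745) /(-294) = -17 /3504480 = -0.00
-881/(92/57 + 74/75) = -1255425/3706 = -338.75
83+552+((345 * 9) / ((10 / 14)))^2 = 18897044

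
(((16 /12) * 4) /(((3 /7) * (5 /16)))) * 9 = 358.40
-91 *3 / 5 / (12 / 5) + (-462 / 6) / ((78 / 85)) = -16639 / 156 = -106.66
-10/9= -1.11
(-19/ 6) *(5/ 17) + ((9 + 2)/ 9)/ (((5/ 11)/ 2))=6803/ 1530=4.45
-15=-15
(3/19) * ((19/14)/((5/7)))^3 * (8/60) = 361/2500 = 0.14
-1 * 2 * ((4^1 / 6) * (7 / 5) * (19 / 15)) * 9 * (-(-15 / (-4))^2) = 1197 / 4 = 299.25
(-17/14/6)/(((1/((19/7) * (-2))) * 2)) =323/588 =0.55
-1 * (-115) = 115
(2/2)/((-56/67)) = -67/56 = -1.20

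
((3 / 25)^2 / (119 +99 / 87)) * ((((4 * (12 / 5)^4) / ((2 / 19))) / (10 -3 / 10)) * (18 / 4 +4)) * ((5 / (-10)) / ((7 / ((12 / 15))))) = -1748107008 / 231019140625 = -0.01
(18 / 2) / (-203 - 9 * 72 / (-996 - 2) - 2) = -4491 / 101971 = -0.04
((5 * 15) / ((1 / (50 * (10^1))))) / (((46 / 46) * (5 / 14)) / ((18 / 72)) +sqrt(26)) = -1312500 / 587 +918750 * sqrt(26) / 587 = 5744.85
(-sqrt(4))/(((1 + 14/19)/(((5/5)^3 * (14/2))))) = -266/33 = -8.06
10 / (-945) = -2 / 189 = -0.01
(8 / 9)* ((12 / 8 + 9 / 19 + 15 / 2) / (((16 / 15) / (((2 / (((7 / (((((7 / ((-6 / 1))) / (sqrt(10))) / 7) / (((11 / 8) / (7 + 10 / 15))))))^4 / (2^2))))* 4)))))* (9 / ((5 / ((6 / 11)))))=2292457472 / 2975529155445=0.00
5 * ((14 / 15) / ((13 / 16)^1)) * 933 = 5358.77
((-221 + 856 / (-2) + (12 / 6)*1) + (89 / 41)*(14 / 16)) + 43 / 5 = -1043861 / 1640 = -636.50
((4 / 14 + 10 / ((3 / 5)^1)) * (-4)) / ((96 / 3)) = -89 / 42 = -2.12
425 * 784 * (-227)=-75636400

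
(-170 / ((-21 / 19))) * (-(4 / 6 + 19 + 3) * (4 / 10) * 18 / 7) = -3585.96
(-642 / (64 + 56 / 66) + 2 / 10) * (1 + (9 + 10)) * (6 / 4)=-291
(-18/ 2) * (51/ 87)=-153/ 29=-5.28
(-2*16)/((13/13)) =-32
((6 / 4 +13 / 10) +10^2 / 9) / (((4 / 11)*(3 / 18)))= 3443 / 15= 229.53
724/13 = 55.69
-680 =-680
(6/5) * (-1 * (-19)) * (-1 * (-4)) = 456/5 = 91.20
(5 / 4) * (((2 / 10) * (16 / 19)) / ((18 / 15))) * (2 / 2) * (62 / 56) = 155 / 798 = 0.19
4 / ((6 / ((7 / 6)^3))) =343 / 324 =1.06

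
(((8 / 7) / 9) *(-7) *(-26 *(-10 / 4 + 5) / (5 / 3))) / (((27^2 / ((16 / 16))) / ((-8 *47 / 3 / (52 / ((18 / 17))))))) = -1504 / 12393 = -0.12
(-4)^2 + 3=19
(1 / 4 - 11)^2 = 1849 / 16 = 115.56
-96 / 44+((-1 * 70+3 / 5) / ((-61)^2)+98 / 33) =472279 / 613965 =0.77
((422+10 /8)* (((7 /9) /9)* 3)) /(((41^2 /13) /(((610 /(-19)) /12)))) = -46989215 /20696472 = -2.27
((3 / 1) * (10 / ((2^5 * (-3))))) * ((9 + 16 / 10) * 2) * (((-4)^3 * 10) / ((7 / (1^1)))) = 4240 / 7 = 605.71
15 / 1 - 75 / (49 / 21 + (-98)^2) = 432060 / 28819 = 14.99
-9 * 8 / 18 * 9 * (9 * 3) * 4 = -3888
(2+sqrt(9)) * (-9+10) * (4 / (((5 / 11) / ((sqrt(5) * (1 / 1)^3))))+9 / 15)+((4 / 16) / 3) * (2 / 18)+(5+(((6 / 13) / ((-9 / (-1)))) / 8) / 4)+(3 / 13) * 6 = 52765 / 5616+44 * sqrt(5) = 107.78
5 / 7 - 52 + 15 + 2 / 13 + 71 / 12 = -32995 / 1092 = -30.22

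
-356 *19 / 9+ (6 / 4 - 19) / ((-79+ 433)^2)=-751.56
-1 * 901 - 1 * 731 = -1632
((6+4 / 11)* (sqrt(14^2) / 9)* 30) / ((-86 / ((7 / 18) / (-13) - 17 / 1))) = 9763250 / 166023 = 58.81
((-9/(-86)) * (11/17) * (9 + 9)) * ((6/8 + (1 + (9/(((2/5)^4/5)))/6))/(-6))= -2801007/46784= -59.87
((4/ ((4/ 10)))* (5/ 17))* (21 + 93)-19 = 5377/ 17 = 316.29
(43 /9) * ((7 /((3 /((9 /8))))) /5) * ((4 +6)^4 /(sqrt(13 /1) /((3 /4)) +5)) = 1128750 /17-301000 * sqrt(13) /17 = 2557.59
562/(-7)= -562/7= -80.29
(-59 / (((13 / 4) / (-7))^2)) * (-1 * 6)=277536 / 169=1642.22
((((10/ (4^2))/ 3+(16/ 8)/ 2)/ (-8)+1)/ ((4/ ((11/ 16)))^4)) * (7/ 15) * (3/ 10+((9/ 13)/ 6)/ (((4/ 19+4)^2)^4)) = 24290142640236099141207/ 234187180623265792000000000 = 0.00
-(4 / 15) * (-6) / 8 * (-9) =-9 / 5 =-1.80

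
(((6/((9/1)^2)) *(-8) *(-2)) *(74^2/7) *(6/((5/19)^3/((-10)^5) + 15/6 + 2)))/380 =5060700160/1555621137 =3.25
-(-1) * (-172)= -172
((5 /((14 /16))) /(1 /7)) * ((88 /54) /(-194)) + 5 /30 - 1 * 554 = -2902739 /5238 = -554.17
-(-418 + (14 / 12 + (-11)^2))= 1775 / 6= 295.83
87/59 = 1.47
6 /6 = 1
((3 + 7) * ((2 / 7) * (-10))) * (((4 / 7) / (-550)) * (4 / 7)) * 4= 256 / 3773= 0.07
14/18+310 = 2797/9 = 310.78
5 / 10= 1 / 2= 0.50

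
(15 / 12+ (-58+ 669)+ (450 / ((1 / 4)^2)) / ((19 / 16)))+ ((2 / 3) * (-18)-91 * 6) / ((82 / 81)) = 19083047 / 3116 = 6124.21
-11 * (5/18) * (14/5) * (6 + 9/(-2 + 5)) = -77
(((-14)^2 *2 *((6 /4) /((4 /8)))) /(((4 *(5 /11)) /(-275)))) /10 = -17787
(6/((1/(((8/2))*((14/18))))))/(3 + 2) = 56/15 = 3.73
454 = 454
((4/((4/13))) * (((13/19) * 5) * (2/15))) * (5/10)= 169/57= 2.96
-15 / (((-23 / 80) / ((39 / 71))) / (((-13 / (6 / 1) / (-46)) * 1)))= 50700 / 37559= 1.35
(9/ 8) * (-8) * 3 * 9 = -243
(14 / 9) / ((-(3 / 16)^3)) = -57344 / 243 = -235.98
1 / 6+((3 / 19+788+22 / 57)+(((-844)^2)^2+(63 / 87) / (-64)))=17893749779473233 / 35264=507422577684.70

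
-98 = -98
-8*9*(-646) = 46512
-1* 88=-88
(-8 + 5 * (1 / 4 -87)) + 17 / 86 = -75947 / 172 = -441.55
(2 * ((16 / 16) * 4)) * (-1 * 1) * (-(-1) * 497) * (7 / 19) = -27832 / 19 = -1464.84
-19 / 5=-3.80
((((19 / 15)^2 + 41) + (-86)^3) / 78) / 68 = -71551507 / 596700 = -119.91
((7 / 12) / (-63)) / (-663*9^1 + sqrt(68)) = sqrt(17) / 1922671134 + 13 / 8377652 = 0.00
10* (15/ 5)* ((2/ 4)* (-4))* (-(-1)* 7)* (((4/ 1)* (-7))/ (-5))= -2352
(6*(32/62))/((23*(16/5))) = 30/713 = 0.04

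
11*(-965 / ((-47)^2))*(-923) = 9797645 / 2209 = 4435.33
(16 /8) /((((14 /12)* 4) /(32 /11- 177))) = -5745 /77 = -74.61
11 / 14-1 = -0.21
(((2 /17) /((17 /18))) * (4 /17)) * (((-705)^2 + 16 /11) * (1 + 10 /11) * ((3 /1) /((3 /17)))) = 16533087984 /34969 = 472792.70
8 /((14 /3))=12 /7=1.71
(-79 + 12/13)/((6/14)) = -7105/39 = -182.18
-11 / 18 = -0.61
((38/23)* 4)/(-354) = -76/4071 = -0.02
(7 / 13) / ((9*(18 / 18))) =7 / 117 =0.06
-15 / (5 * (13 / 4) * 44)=-3 / 143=-0.02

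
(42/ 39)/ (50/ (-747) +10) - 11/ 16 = -31919/ 55120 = -0.58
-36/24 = -1.50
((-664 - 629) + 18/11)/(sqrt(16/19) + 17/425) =2249125/36597 - 11837500* sqrt(19)/36597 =-1348.45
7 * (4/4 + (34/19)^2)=10619/361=29.42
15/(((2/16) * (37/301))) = 36120/37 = 976.22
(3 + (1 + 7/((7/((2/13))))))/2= 27/13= 2.08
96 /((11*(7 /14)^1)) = 192 /11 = 17.45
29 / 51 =0.57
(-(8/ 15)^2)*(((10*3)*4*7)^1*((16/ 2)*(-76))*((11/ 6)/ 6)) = 5992448/ 135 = 44388.50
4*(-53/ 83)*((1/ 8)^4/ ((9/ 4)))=-53/ 191232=-0.00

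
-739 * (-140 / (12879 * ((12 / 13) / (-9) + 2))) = 4.23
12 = 12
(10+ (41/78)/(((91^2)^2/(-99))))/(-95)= -17829488507/169380153670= -0.11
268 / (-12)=-67 / 3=-22.33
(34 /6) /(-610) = -17 /1830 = -0.01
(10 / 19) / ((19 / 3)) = 30 / 361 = 0.08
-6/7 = -0.86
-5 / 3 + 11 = 28 / 3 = 9.33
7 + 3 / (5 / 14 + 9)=959 / 131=7.32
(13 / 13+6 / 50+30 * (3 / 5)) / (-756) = -239 / 9450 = -0.03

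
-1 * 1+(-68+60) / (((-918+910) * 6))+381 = 2281 / 6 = 380.17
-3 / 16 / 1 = -0.19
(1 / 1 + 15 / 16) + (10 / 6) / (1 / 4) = 413 / 48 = 8.60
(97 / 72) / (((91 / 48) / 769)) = 149186 / 273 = 546.47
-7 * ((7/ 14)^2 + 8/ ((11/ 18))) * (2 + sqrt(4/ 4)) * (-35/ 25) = 86289/ 220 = 392.22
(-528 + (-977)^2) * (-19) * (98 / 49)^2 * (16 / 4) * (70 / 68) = -298546195.29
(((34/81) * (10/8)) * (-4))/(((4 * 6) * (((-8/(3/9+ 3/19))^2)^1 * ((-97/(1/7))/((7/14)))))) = 595/2450629728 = 0.00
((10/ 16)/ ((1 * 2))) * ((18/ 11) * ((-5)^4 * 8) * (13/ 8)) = 365625/ 88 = 4154.83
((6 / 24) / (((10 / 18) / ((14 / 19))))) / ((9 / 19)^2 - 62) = -1197 / 223010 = -0.01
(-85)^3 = -614125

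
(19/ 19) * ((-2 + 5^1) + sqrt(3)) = sqrt(3) + 3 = 4.73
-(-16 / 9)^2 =-3.16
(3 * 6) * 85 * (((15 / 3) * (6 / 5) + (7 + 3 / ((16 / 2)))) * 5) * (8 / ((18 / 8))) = 363800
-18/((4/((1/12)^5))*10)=-1/552960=-0.00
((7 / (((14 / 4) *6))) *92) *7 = 644 / 3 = 214.67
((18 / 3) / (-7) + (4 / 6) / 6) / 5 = -47 / 315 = -0.15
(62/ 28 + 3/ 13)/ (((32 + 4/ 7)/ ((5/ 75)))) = 89/ 17784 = 0.01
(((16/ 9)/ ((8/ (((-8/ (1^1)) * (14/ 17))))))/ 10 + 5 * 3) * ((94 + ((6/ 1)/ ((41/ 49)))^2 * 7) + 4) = 1749424754/ 257193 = 6801.99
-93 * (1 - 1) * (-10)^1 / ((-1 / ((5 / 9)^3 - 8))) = 0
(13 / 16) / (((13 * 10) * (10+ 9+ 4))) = 0.00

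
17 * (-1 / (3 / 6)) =-34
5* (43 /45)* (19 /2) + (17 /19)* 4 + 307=355.97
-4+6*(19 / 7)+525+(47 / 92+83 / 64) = 539.09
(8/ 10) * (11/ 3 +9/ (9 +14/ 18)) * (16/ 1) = 9688/ 165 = 58.72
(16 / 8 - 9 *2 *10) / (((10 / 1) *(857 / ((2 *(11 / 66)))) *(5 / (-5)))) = 89 / 12855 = 0.01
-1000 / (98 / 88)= -44000 / 49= -897.96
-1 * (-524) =524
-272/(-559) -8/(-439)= 123880/245401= 0.50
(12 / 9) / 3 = 0.44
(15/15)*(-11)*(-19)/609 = 209/609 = 0.34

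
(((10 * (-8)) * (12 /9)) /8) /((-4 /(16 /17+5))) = 1010 /51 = 19.80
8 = 8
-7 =-7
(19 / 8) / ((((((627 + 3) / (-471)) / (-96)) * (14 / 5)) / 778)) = 2320774 / 49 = 47362.73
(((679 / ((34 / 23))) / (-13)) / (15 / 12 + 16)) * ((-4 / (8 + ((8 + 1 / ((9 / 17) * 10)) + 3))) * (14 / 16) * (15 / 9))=237650 / 381667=0.62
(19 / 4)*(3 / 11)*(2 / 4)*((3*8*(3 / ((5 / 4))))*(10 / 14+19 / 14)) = 29754 / 385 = 77.28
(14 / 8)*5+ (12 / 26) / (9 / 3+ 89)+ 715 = 865611 / 1196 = 723.76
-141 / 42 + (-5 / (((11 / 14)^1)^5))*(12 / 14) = -17.67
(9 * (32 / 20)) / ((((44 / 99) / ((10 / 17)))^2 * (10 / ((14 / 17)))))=10206 / 4913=2.08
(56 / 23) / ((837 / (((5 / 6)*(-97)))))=-13580 / 57753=-0.24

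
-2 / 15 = -0.13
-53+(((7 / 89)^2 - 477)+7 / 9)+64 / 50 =-940900802 / 1782225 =-527.94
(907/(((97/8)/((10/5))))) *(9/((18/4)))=29024/97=299.22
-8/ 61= -0.13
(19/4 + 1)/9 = 23/36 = 0.64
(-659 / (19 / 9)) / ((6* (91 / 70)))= -9885 / 247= -40.02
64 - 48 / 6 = 56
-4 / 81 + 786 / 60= 10571 / 810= 13.05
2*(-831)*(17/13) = -28254/13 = -2173.38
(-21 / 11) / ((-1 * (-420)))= -1 / 220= -0.00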